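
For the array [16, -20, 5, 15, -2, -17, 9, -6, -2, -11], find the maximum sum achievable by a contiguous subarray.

Using Kadane's algorithm on [16, -20, 5, 15, -2, -17, 9, -6, -2, -11]:

Scanning through the array:
Position 1 (value -20): max_ending_here = -4, max_so_far = 16
Position 2 (value 5): max_ending_here = 5, max_so_far = 16
Position 3 (value 15): max_ending_here = 20, max_so_far = 20
Position 4 (value -2): max_ending_here = 18, max_so_far = 20
Position 5 (value -17): max_ending_here = 1, max_so_far = 20
Position 6 (value 9): max_ending_here = 10, max_so_far = 20
Position 7 (value -6): max_ending_here = 4, max_so_far = 20
Position 8 (value -2): max_ending_here = 2, max_so_far = 20
Position 9 (value -11): max_ending_here = -9, max_so_far = 20

Maximum subarray: [5, 15]
Maximum sum: 20

The maximum subarray is [5, 15] with sum 20. This subarray runs from index 2 to index 3.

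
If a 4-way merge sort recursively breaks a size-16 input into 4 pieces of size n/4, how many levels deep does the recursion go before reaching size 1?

For divide and conquer with division factor 4:

Problem sizes at each level:
Level 0: 16
Level 1: 4
Level 2: 1

The root is level 0 and the size-1 base case is level 2 (the tree spans levels 0 through 2, i.e. 3 levels counting the root), so the depth is the number of divisions: log_4(16) = 2

The recursion tree depth is log_4(16) = 2. At each level, the problem size is divided by 4, so it takes 2 divisions to reduce to a base case of size 1. The algorithm makes 4 recursive calls at each level.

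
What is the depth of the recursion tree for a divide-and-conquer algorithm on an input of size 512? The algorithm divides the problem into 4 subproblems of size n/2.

For divide and conquer with division factor 2:

Problem sizes at each level:
Level 0: 512
Level 1: 256
Level 2: 128
Level 3: 64
Level 4: 32
Level 5: 16
Level 6: 8
Level 7: 4
Level 8: 2
Level 9: 1

The root is level 0 and the size-1 base case is level 9 (the tree spans levels 0 through 9, i.e. 10 levels counting the root), so the depth is the number of divisions: log_2(512) = 9

The recursion tree depth is log_2(512) = 9. At each level, the problem size is divided by 2, so it takes 9 divisions to reduce to a base case of size 1. The algorithm makes 4 recursive calls at each level.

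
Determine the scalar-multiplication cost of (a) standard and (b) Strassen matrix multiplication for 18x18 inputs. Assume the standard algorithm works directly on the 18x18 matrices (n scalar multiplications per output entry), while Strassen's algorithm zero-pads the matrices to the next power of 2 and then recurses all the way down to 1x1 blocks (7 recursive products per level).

Matrix multiplication for 18x18 matrices:

Strassen's algorithm requires power-of-2 dimensions. Pad 18x18 to 32x32 (next power of 2).

Standard algorithm: 18^3 = 5832 multiplications
Strassen's algorithm: 7^(log2(32)) = 7^5 = 16807 multiplications
Difference: 5832 - 16807 = -10975 (Strassen uses MORE here due to padding overhead — for small or just-over-power-of-2 n, padding can outweigh the per-level savings)

Standard: 5832 multiplications (18^3). Strassen: 16807 multiplications (7^5, after padding to 32x32). Strassen reduces 8 recursive multiplications to 7 at each level.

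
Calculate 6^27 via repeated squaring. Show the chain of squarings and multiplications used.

Computing 6^27 by squaring (build up from 6^1; each line after the first costs one multiplication):

6^1 = 6
6^2 = (6^1)^2 = 6^2 = 36
6^3 = 6 * 6^2 = 6 * 36 = 216
6^6 = (6^3)^2 = 216^2 = 46656
6^12 = (6^6)^2 = 46656^2 = 2176782336
6^13 = 6 * 6^12 = 6 * 2176782336 = 13060694016
6^26 = (6^13)^2 = 13060694016^2 = 170581728179578208256
6^27 = 6 * 6^26 = 6 * 170581728179578208256 = 1023490369077469249536

Result: 1023490369077469249536
Multiplications needed: 7 (7 lines after 6^1)

6^27 = 1023490369077469249536. Using exponentiation by squaring, this requires 7 multiplications. The key idea: if the exponent is even, square the half-power; if odd, multiply by the base once.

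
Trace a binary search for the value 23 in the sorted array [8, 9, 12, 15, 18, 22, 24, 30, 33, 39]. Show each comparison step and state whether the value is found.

Binary search for 23 in [8, 9, 12, 15, 18, 22, 24, 30, 33, 39]:

lo=0, hi=9, mid=4, arr[mid]=18 -> 18 < 23, search right half
lo=5, hi=9, mid=7, arr[mid]=30 -> 30 > 23, search left half
lo=5, hi=6, mid=5, arr[mid]=22 -> 22 < 23, search right half
lo=6, hi=6, mid=6, arr[mid]=24 -> 24 > 23, search left half
lo=6 > hi=5, target 23 not found

Binary search determines that 23 is not in the array after 4 comparisons. The search space was exhausted without finding the target.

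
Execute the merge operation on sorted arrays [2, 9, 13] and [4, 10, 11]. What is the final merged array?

Merging process:

Compare 2 vs 4: take 2 from left. Merged: [2]
Compare 9 vs 4: take 4 from right. Merged: [2, 4]
Compare 9 vs 10: take 9 from left. Merged: [2, 4, 9]
Compare 13 vs 10: take 10 from right. Merged: [2, 4, 9, 10]
Compare 13 vs 11: take 11 from right. Merged: [2, 4, 9, 10, 11]
Append remaining from left: [13]. Merged: [2, 4, 9, 10, 11, 13]

Final merged array: [2, 4, 9, 10, 11, 13]
Total comparisons: 5

The merged array is [2, 4, 9, 10, 11, 13], requiring 5 comparisons. The merge step runs in O(n) time where n is the total number of elements.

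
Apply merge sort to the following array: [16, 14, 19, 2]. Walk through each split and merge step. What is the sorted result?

Merge sort trace:

Split: [16, 14, 19, 2] -> [16, 14] and [19, 2]
  Split: [16, 14] -> [16] and [14]
  Merge: [16] + [14] -> [14, 16]
  Split: [19, 2] -> [19] and [2]
  Merge: [19] + [2] -> [2, 19]
Merge: [14, 16] + [2, 19] -> [2, 14, 16, 19]

Final sorted array: [2, 14, 16, 19]

The merge sort proceeds by recursively splitting the array and merging sorted halves.
After all merges, the sorted array is [2, 14, 16, 19].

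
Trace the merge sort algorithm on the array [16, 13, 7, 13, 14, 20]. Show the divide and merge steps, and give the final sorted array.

Merge sort trace:

Split: [16, 13, 7, 13, 14, 20] -> [16, 13, 7] and [13, 14, 20]
  Split: [16, 13, 7] -> [16] and [13, 7]
    Split: [13, 7] -> [13] and [7]
    Merge: [13] + [7] -> [7, 13]
  Merge: [16] + [7, 13] -> [7, 13, 16]
  Split: [13, 14, 20] -> [13] and [14, 20]
    Split: [14, 20] -> [14] and [20]
    Merge: [14] + [20] -> [14, 20]
  Merge: [13] + [14, 20] -> [13, 14, 20]
Merge: [7, 13, 16] + [13, 14, 20] -> [7, 13, 13, 14, 16, 20]

Final sorted array: [7, 13, 13, 14, 16, 20]

The merge sort proceeds by recursively splitting the array and merging sorted halves.
After all merges, the sorted array is [7, 13, 13, 14, 16, 20].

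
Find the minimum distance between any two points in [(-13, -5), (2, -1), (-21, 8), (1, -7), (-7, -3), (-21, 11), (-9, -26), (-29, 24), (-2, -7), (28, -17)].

Computing all pairwise distances among 10 points:

d((-13, -5), (2, -1)) = 15.5242
d((-13, -5), (-21, 8)) = 15.2643
d((-13, -5), (1, -7)) = 14.1421
d((-13, -5), (-7, -3)) = 6.3246
d((-13, -5), (-21, 11)) = 17.8885
d((-13, -5), (-9, -26)) = 21.3776
d((-13, -5), (-29, 24)) = 33.121
d((-13, -5), (-2, -7)) = 11.1803
d((-13, -5), (28, -17)) = 42.72
d((2, -1), (-21, 8)) = 24.6982
d((2, -1), (1, -7)) = 6.0828
d((2, -1), (-7, -3)) = 9.2195
d((2, -1), (-21, 11)) = 25.9422
d((2, -1), (-9, -26)) = 27.313
d((2, -1), (-29, 24)) = 39.8246
d((2, -1), (-2, -7)) = 7.2111
d((2, -1), (28, -17)) = 30.5287
d((-21, 8), (1, -7)) = 26.6271
d((-21, 8), (-7, -3)) = 17.8045
d((-21, 8), (-21, 11)) = 3.0 <-- minimum
d((-21, 8), (-9, -26)) = 36.0555
d((-21, 8), (-29, 24)) = 17.8885
d((-21, 8), (-2, -7)) = 24.2074
d((-21, 8), (28, -17)) = 55.0091
d((1, -7), (-7, -3)) = 8.9443
d((1, -7), (-21, 11)) = 28.4253
d((1, -7), (-9, -26)) = 21.4709
d((1, -7), (-29, 24)) = 43.1393
d((1, -7), (-2, -7)) = 3.0 <-- minimum
d((1, -7), (28, -17)) = 28.7924
d((-7, -3), (-21, 11)) = 19.799
d((-7, -3), (-9, -26)) = 23.0868
d((-7, -3), (-29, 24)) = 34.8281
d((-7, -3), (-2, -7)) = 6.4031
d((-7, -3), (28, -17)) = 37.6962
d((-21, 11), (-9, -26)) = 38.8973
d((-21, 11), (-29, 24)) = 15.2643
d((-21, 11), (-2, -7)) = 26.1725
d((-21, 11), (28, -17)) = 56.4358
d((-9, -26), (-29, 24)) = 53.8516
d((-9, -26), (-2, -7)) = 20.2485
d((-9, -26), (28, -17)) = 38.0789
d((-29, 24), (-2, -7)) = 41.1096
d((-29, 24), (28, -17)) = 70.214
d((-2, -7), (28, -17)) = 31.6228

Minimum distance: 3.0 (tie among 2 pairs: (-21, 8) and (-21, 11); (1, -7) and (-2, -7))

The minimum Euclidean distance is 3.0. There is a tie: 2 pairs achieve this minimum — (-21, 8) and (-21, 11); (1, -7) and (-2, -7). Any of these is a valid closest pair. For 10 points, brute-force pairwise comparison is shown above. For large n, the divide-and-conquer algorithm (sort by x, recurse on halves, check the dividing strip) achieves O(n log n).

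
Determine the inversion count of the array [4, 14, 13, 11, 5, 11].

Finding inversions in [4, 14, 13, 11, 5, 11]:

(1, 2): arr[1]=14 > arr[2]=13
(1, 3): arr[1]=14 > arr[3]=11
(1, 4): arr[1]=14 > arr[4]=5
(1, 5): arr[1]=14 > arr[5]=11
(2, 3): arr[2]=13 > arr[3]=11
(2, 4): arr[2]=13 > arr[4]=5
(2, 5): arr[2]=13 > arr[5]=11
(3, 4): arr[3]=11 > arr[4]=5

Total inversions: 8

The array has 8 inversion(s): (1,2), (1,3), (1,4), (1,5), (2,3), (2,4), (2,5), (3,4). Each pair (i,j) satisfies i < j and arr[i] > arr[j].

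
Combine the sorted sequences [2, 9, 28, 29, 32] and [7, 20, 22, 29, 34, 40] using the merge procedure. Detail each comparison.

Merging process:

Compare 2 vs 7: take 2 from left. Merged: [2]
Compare 9 vs 7: take 7 from right. Merged: [2, 7]
Compare 9 vs 20: take 9 from left. Merged: [2, 7, 9]
Compare 28 vs 20: take 20 from right. Merged: [2, 7, 9, 20]
Compare 28 vs 22: take 22 from right. Merged: [2, 7, 9, 20, 22]
Compare 28 vs 29: take 28 from left. Merged: [2, 7, 9, 20, 22, 28]
Compare 29 vs 29: take 29 from left. Merged: [2, 7, 9, 20, 22, 28, 29]
Compare 32 vs 29: take 29 from right. Merged: [2, 7, 9, 20, 22, 28, 29, 29]
Compare 32 vs 34: take 32 from left. Merged: [2, 7, 9, 20, 22, 28, 29, 29, 32]
Append remaining from right: [34, 40]. Merged: [2, 7, 9, 20, 22, 28, 29, 29, 32, 34, 40]

Final merged array: [2, 7, 9, 20, 22, 28, 29, 29, 32, 34, 40]
Total comparisons: 9

The merged array is [2, 7, 9, 20, 22, 28, 29, 29, 32, 34, 40], requiring 9 comparisons. The merge step runs in O(n) time where n is the total number of elements.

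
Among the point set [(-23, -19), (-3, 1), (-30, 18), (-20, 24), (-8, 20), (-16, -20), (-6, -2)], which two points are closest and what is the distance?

Computing all pairwise distances among 7 points:

d((-23, -19), (-3, 1)) = 28.2843
d((-23, -19), (-30, 18)) = 37.6563
d((-23, -19), (-20, 24)) = 43.1045
d((-23, -19), (-8, 20)) = 41.7852
d((-23, -19), (-16, -20)) = 7.0711
d((-23, -19), (-6, -2)) = 24.0416
d((-3, 1), (-30, 18)) = 31.9061
d((-3, 1), (-20, 24)) = 28.6007
d((-3, 1), (-8, 20)) = 19.6469
d((-3, 1), (-16, -20)) = 24.6982
d((-3, 1), (-6, -2)) = 4.2426 <-- minimum
d((-30, 18), (-20, 24)) = 11.6619
d((-30, 18), (-8, 20)) = 22.0907
d((-30, 18), (-16, -20)) = 40.4969
d((-30, 18), (-6, -2)) = 31.241
d((-20, 24), (-8, 20)) = 12.6491
d((-20, 24), (-16, -20)) = 44.1814
d((-20, 24), (-6, -2)) = 29.5296
d((-8, 20), (-16, -20)) = 40.7922
d((-8, 20), (-6, -2)) = 22.0907
d((-16, -20), (-6, -2)) = 20.5913

Closest pair: (-3, 1) and (-6, -2) with distance 4.2426

The closest pair is (-3, 1) and (-6, -2) with Euclidean distance 4.2426. For 7 points, brute-force pairwise comparison is shown above. For large n, the divide-and-conquer algorithm (sort by x, recurse on halves, check the dividing strip) achieves O(n log n).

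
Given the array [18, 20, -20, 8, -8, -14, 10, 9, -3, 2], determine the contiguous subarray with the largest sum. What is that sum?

Using Kadane's algorithm on [18, 20, -20, 8, -8, -14, 10, 9, -3, 2]:

Scanning through the array:
Position 1 (value 20): max_ending_here = 38, max_so_far = 38
Position 2 (value -20): max_ending_here = 18, max_so_far = 38
Position 3 (value 8): max_ending_here = 26, max_so_far = 38
Position 4 (value -8): max_ending_here = 18, max_so_far = 38
Position 5 (value -14): max_ending_here = 4, max_so_far = 38
Position 6 (value 10): max_ending_here = 14, max_so_far = 38
Position 7 (value 9): max_ending_here = 23, max_so_far = 38
Position 8 (value -3): max_ending_here = 20, max_so_far = 38
Position 9 (value 2): max_ending_here = 22, max_so_far = 38

Maximum subarray: [18, 20]
Maximum sum: 38

The maximum subarray is [18, 20] with sum 38. This subarray runs from index 0 to index 1.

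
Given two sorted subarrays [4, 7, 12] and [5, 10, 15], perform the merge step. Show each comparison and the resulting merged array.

Merging process:

Compare 4 vs 5: take 4 from left. Merged: [4]
Compare 7 vs 5: take 5 from right. Merged: [4, 5]
Compare 7 vs 10: take 7 from left. Merged: [4, 5, 7]
Compare 12 vs 10: take 10 from right. Merged: [4, 5, 7, 10]
Compare 12 vs 15: take 12 from left. Merged: [4, 5, 7, 10, 12]
Append remaining from right: [15]. Merged: [4, 5, 7, 10, 12, 15]

Final merged array: [4, 5, 7, 10, 12, 15]
Total comparisons: 5

The merged array is [4, 5, 7, 10, 12, 15], requiring 5 comparisons. The merge step runs in O(n) time where n is the total number of elements.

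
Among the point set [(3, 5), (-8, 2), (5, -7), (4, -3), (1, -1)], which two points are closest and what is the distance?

Computing all pairwise distances among 5 points:

d((3, 5), (-8, 2)) = 11.4018
d((3, 5), (5, -7)) = 12.1655
d((3, 5), (4, -3)) = 8.0623
d((3, 5), (1, -1)) = 6.3246
d((-8, 2), (5, -7)) = 15.8114
d((-8, 2), (4, -3)) = 13.0
d((-8, 2), (1, -1)) = 9.4868
d((5, -7), (4, -3)) = 4.1231
d((5, -7), (1, -1)) = 7.2111
d((4, -3), (1, -1)) = 3.6056 <-- minimum

Closest pair: (4, -3) and (1, -1) with distance 3.6056

The closest pair is (4, -3) and (1, -1) with Euclidean distance 3.6056. For 5 points, brute-force pairwise comparison is shown above. For large n, the divide-and-conquer algorithm (sort by x, recurse on halves, check the dividing strip) achieves O(n log n).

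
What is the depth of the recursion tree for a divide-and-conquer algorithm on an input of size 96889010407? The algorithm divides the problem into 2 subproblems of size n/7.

For divide and conquer with division factor 7:

Problem sizes at each level:
Level 0: 96889010407
Level 1: 13841287201
Level 2: 1977326743
Level 3: 282475249
Level 4: 40353607
Level 5: 5764801
Level 6: 823543
Level 7: 117649
Level 8: 16807
Level 9: 2401
Level 10: 343
Level 11: 49
Level 12: 7
Level 13: 1

The root is level 0 and the size-1 base case is level 13 (the tree spans levels 0 through 13, i.e. 14 levels counting the root), so the depth is the number of divisions: log_7(96889010407) = 13

The recursion tree depth is log_7(96889010407) = 13. At each level, the problem size is divided by 7, so it takes 13 divisions to reduce to a base case of size 1. The algorithm makes 2 recursive calls at each level.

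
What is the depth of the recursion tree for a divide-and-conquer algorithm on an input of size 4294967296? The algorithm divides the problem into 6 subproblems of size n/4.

For divide and conquer with division factor 4:

Problem sizes at each level:
Level 0: 4294967296
Level 1: 1073741824
Level 2: 268435456
Level 3: 67108864
Level 4: 16777216
Level 5: 4194304
Level 6: 1048576
Level 7: 262144
Level 8: 65536
Level 9: 16384
Level 10: 4096
Level 11: 1024
Level 12: 256
Level 13: 64
Level 14: 16
Level 15: 4
Level 16: 1

The root is level 0 and the size-1 base case is level 16 (the tree spans levels 0 through 16, i.e. 17 levels counting the root), so the depth is the number of divisions: log_4(4294967296) = 16

The recursion tree depth is log_4(4294967296) = 16. At each level, the problem size is divided by 4, so it takes 16 divisions to reduce to a base case of size 1. The algorithm makes 6 recursive calls at each level.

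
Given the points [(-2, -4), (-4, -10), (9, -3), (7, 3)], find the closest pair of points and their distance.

Computing all pairwise distances among 4 points:

d((-2, -4), (-4, -10)) = 6.3246 <-- minimum
d((-2, -4), (9, -3)) = 11.0454
d((-2, -4), (7, 3)) = 11.4018
d((-4, -10), (9, -3)) = 14.7648
d((-4, -10), (7, 3)) = 17.0294
d((9, -3), (7, 3)) = 6.3246 <-- minimum

Minimum distance: 6.3246 (tie among 2 pairs: (-2, -4) and (-4, -10); (9, -3) and (7, 3))

The minimum Euclidean distance is 6.3246. There is a tie: 2 pairs achieve this minimum — (-2, -4) and (-4, -10); (9, -3) and (7, 3). Any of these is a valid closest pair. For 4 points, brute-force pairwise comparison is shown above. For large n, the divide-and-conquer algorithm (sort by x, recurse on halves, check the dividing strip) achieves O(n log n).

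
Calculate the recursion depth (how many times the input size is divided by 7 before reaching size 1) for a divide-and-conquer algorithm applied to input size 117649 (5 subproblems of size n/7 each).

For divide and conquer with division factor 7:

Problem sizes at each level:
Level 0: 117649
Level 1: 16807
Level 2: 2401
Level 3: 343
Level 4: 49
Level 5: 7
Level 6: 1

The root is level 0 and the size-1 base case is level 6 (the tree spans levels 0 through 6, i.e. 7 levels counting the root), so the depth is the number of divisions: log_7(117649) = 6

The recursion tree depth is log_7(117649) = 6. At each level, the problem size is divided by 7, so it takes 6 divisions to reduce to a base case of size 1. The algorithm makes 5 recursive calls at each level.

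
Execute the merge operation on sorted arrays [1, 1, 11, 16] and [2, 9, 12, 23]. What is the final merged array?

Merging process:

Compare 1 vs 2: take 1 from left. Merged: [1]
Compare 1 vs 2: take 1 from left. Merged: [1, 1]
Compare 11 vs 2: take 2 from right. Merged: [1, 1, 2]
Compare 11 vs 9: take 9 from right. Merged: [1, 1, 2, 9]
Compare 11 vs 12: take 11 from left. Merged: [1, 1, 2, 9, 11]
Compare 16 vs 12: take 12 from right. Merged: [1, 1, 2, 9, 11, 12]
Compare 16 vs 23: take 16 from left. Merged: [1, 1, 2, 9, 11, 12, 16]
Append remaining from right: [23]. Merged: [1, 1, 2, 9, 11, 12, 16, 23]

Final merged array: [1, 1, 2, 9, 11, 12, 16, 23]
Total comparisons: 7

The merged array is [1, 1, 2, 9, 11, 12, 16, 23], requiring 7 comparisons. The merge step runs in O(n) time where n is the total number of elements.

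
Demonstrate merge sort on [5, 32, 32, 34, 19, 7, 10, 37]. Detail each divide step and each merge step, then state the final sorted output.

Merge sort trace:

Split: [5, 32, 32, 34, 19, 7, 10, 37] -> [5, 32, 32, 34] and [19, 7, 10, 37]
  Split: [5, 32, 32, 34] -> [5, 32] and [32, 34]
    Split: [5, 32] -> [5] and [32]
    Merge: [5] + [32] -> [5, 32]
    Split: [32, 34] -> [32] and [34]
    Merge: [32] + [34] -> [32, 34]
  Merge: [5, 32] + [32, 34] -> [5, 32, 32, 34]
  Split: [19, 7, 10, 37] -> [19, 7] and [10, 37]
    Split: [19, 7] -> [19] and [7]
    Merge: [19] + [7] -> [7, 19]
    Split: [10, 37] -> [10] and [37]
    Merge: [10] + [37] -> [10, 37]
  Merge: [7, 19] + [10, 37] -> [7, 10, 19, 37]
Merge: [5, 32, 32, 34] + [7, 10, 19, 37] -> [5, 7, 10, 19, 32, 32, 34, 37]

Final sorted array: [5, 7, 10, 19, 32, 32, 34, 37]

The merge sort proceeds by recursively splitting the array and merging sorted halves.
After all merges, the sorted array is [5, 7, 10, 19, 32, 32, 34, 37].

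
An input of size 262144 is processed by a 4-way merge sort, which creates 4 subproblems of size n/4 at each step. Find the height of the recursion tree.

For divide and conquer with division factor 4:

Problem sizes at each level:
Level 0: 262144
Level 1: 65536
Level 2: 16384
Level 3: 4096
Level 4: 1024
Level 5: 256
Level 6: 64
Level 7: 16
Level 8: 4
Level 9: 1

The root is level 0 and the size-1 base case is level 9 (the tree spans levels 0 through 9, i.e. 10 levels counting the root), so the depth is the number of divisions: log_4(262144) = 9

The recursion tree depth is log_4(262144) = 9. At each level, the problem size is divided by 4, so it takes 9 divisions to reduce to a base case of size 1. The algorithm makes 4 recursive calls at each level.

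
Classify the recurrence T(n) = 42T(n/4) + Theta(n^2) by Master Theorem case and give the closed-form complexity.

Master Theorem for T(n) = 42T(n/4) + O(n^2):

a = 42, b = 4, c = 2
log_b(a) = log_4(42) = 2.6962

Case 1: c = 2 < log_4(42) = 2.6962
T(n) = O(n^(log_4 42))

For T(n) = 42T(n/4) + O(n^2): log_4(42) = 2.6962. This is Case 1 of the Master Theorem (c < log_b(a), work dominated by leaves), giving O(n^(log_4 42)).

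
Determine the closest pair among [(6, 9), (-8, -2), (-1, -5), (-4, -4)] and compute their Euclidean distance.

Computing all pairwise distances among 4 points:

d((6, 9), (-8, -2)) = 17.8045
d((6, 9), (-1, -5)) = 15.6525
d((6, 9), (-4, -4)) = 16.4012
d((-8, -2), (-1, -5)) = 7.6158
d((-8, -2), (-4, -4)) = 4.4721
d((-1, -5), (-4, -4)) = 3.1623 <-- minimum

Closest pair: (-1, -5) and (-4, -4) with distance 3.1623

The closest pair is (-1, -5) and (-4, -4) with Euclidean distance 3.1623. For 4 points, brute-force pairwise comparison is shown above. For large n, the divide-and-conquer algorithm (sort by x, recurse on halves, check the dividing strip) achieves O(n log n).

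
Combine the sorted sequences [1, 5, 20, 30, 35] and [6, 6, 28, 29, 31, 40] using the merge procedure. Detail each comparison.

Merging process:

Compare 1 vs 6: take 1 from left. Merged: [1]
Compare 5 vs 6: take 5 from left. Merged: [1, 5]
Compare 20 vs 6: take 6 from right. Merged: [1, 5, 6]
Compare 20 vs 6: take 6 from right. Merged: [1, 5, 6, 6]
Compare 20 vs 28: take 20 from left. Merged: [1, 5, 6, 6, 20]
Compare 30 vs 28: take 28 from right. Merged: [1, 5, 6, 6, 20, 28]
Compare 30 vs 29: take 29 from right. Merged: [1, 5, 6, 6, 20, 28, 29]
Compare 30 vs 31: take 30 from left. Merged: [1, 5, 6, 6, 20, 28, 29, 30]
Compare 35 vs 31: take 31 from right. Merged: [1, 5, 6, 6, 20, 28, 29, 30, 31]
Compare 35 vs 40: take 35 from left. Merged: [1, 5, 6, 6, 20, 28, 29, 30, 31, 35]
Append remaining from right: [40]. Merged: [1, 5, 6, 6, 20, 28, 29, 30, 31, 35, 40]

Final merged array: [1, 5, 6, 6, 20, 28, 29, 30, 31, 35, 40]
Total comparisons: 10

The merged array is [1, 5, 6, 6, 20, 28, 29, 30, 31, 35, 40], requiring 10 comparisons. The merge step runs in O(n) time where n is the total number of elements.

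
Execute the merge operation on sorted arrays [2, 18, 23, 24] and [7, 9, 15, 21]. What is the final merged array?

Merging process:

Compare 2 vs 7: take 2 from left. Merged: [2]
Compare 18 vs 7: take 7 from right. Merged: [2, 7]
Compare 18 vs 9: take 9 from right. Merged: [2, 7, 9]
Compare 18 vs 15: take 15 from right. Merged: [2, 7, 9, 15]
Compare 18 vs 21: take 18 from left. Merged: [2, 7, 9, 15, 18]
Compare 23 vs 21: take 21 from right. Merged: [2, 7, 9, 15, 18, 21]
Append remaining from left: [23, 24]. Merged: [2, 7, 9, 15, 18, 21, 23, 24]

Final merged array: [2, 7, 9, 15, 18, 21, 23, 24]
Total comparisons: 6

The merged array is [2, 7, 9, 15, 18, 21, 23, 24], requiring 6 comparisons. The merge step runs in O(n) time where n is the total number of elements.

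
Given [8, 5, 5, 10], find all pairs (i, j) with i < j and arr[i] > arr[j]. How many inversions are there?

Finding inversions in [8, 5, 5, 10]:

(0, 1): arr[0]=8 > arr[1]=5
(0, 2): arr[0]=8 > arr[2]=5

Total inversions: 2

The array has 2 inversion(s): (0,1), (0,2). Each pair (i,j) satisfies i < j and arr[i] > arr[j].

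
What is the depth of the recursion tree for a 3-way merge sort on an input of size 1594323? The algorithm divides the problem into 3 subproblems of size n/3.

For divide and conquer with division factor 3:

Problem sizes at each level:
Level 0: 1594323
Level 1: 531441
Level 2: 177147
Level 3: 59049
Level 4: 19683
Level 5: 6561
Level 6: 2187
Level 7: 729
Level 8: 243
Level 9: 81
Level 10: 27
Level 11: 9
Level 12: 3
Level 13: 1

The root is level 0 and the size-1 base case is level 13 (the tree spans levels 0 through 13, i.e. 14 levels counting the root), so the depth is the number of divisions: log_3(1594323) = 13

The recursion tree depth is log_3(1594323) = 13. At each level, the problem size is divided by 3, so it takes 13 divisions to reduce to a base case of size 1. The algorithm makes 3 recursive calls at each level.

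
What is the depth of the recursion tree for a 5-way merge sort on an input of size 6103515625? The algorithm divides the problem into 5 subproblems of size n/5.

For divide and conquer with division factor 5:

Problem sizes at each level:
Level 0: 6103515625
Level 1: 1220703125
Level 2: 244140625
Level 3: 48828125
Level 4: 9765625
Level 5: 1953125
Level 6: 390625
Level 7: 78125
Level 8: 15625
Level 9: 3125
Level 10: 625
Level 11: 125
Level 12: 25
Level 13: 5
Level 14: 1

The root is level 0 and the size-1 base case is level 14 (the tree spans levels 0 through 14, i.e. 15 levels counting the root), so the depth is the number of divisions: log_5(6103515625) = 14

The recursion tree depth is log_5(6103515625) = 14. At each level, the problem size is divided by 5, so it takes 14 divisions to reduce to a base case of size 1. The algorithm makes 5 recursive calls at each level.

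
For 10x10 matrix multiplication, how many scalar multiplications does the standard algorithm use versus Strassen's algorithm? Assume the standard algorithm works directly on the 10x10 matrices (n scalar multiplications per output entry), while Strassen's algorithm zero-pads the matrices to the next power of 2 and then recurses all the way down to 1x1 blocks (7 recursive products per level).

Matrix multiplication for 10x10 matrices:

Strassen's algorithm requires power-of-2 dimensions. Pad 10x10 to 16x16 (next power of 2).

Standard algorithm: 10^3 = 1000 multiplications
Strassen's algorithm: 7^(log2(16)) = 7^4 = 2401 multiplications
Difference: 1000 - 2401 = -1401 (Strassen uses MORE here due to padding overhead — for small or just-over-power-of-2 n, padding can outweigh the per-level savings)

Standard: 1000 multiplications (10^3). Strassen: 2401 multiplications (7^4, after padding to 16x16). Strassen reduces 8 recursive multiplications to 7 at each level.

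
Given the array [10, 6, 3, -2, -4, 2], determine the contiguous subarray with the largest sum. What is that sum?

Using Kadane's algorithm on [10, 6, 3, -2, -4, 2]:

Scanning through the array:
Position 1 (value 6): max_ending_here = 16, max_so_far = 16
Position 2 (value 3): max_ending_here = 19, max_so_far = 19
Position 3 (value -2): max_ending_here = 17, max_so_far = 19
Position 4 (value -4): max_ending_here = 13, max_so_far = 19
Position 5 (value 2): max_ending_here = 15, max_so_far = 19

Maximum subarray: [10, 6, 3]
Maximum sum: 19

The maximum subarray is [10, 6, 3] with sum 19. This subarray runs from index 0 to index 2.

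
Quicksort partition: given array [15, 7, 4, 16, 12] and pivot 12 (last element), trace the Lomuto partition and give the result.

Lomuto partition with pivot = 12:

Initial array: [15, 7, 4, 16, 12]

arr[0]=15 > 12: no swap
arr[1]=7 <= 12: swap with position 0, array becomes [7, 15, 4, 16, 12]
arr[2]=4 <= 12: swap with position 1, array becomes [7, 4, 15, 16, 12]
arr[3]=16 > 12: no swap

Place pivot at position 2: [7, 4, 12, 16, 15]
Pivot position: 2

After partitioning with pivot 12, the array becomes [7, 4, 12, 16, 15]. The pivot is placed at index 2. All elements to the left of the pivot are <= 12, and all elements to the right are > 12.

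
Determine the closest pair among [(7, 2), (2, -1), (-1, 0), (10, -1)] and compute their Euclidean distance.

Computing all pairwise distances among 4 points:

d((7, 2), (2, -1)) = 5.831
d((7, 2), (-1, 0)) = 8.2462
d((7, 2), (10, -1)) = 4.2426
d((2, -1), (-1, 0)) = 3.1623 <-- minimum
d((2, -1), (10, -1)) = 8.0
d((-1, 0), (10, -1)) = 11.0454

Closest pair: (2, -1) and (-1, 0) with distance 3.1623

The closest pair is (2, -1) and (-1, 0) with Euclidean distance 3.1623. For 4 points, brute-force pairwise comparison is shown above. For large n, the divide-and-conquer algorithm (sort by x, recurse on halves, check the dividing strip) achieves O(n log n).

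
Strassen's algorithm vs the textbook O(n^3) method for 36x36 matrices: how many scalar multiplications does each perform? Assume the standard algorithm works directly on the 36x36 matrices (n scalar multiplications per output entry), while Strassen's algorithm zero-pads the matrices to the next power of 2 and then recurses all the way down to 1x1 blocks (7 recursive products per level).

Matrix multiplication for 36x36 matrices:

Strassen's algorithm requires power-of-2 dimensions. Pad 36x36 to 64x64 (next power of 2).

Standard algorithm: 36^3 = 46656 multiplications
Strassen's algorithm: 7^(log2(64)) = 7^6 = 117649 multiplications
Difference: 46656 - 117649 = -70993 (Strassen uses MORE here due to padding overhead — for small or just-over-power-of-2 n, padding can outweigh the per-level savings)

Standard: 46656 multiplications (36^3). Strassen: 117649 multiplications (7^6, after padding to 64x64). Strassen reduces 8 recursive multiplications to 7 at each level.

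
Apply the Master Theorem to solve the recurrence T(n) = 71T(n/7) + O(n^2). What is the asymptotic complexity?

Master Theorem for T(n) = 71T(n/7) + O(n^2):

a = 71, b = 7, c = 2
log_b(a) = log_7(71) = 2.1906

Case 1: c = 2 < log_7(71) = 2.1906
T(n) = O(n^(log_7 71))

For T(n) = 71T(n/7) + O(n^2): log_7(71) = 2.1906. This is Case 1 of the Master Theorem (c < log_b(a), work dominated by leaves), giving O(n^(log_7 71)).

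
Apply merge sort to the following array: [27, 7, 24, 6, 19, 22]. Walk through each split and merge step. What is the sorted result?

Merge sort trace:

Split: [27, 7, 24, 6, 19, 22] -> [27, 7, 24] and [6, 19, 22]
  Split: [27, 7, 24] -> [27] and [7, 24]
    Split: [7, 24] -> [7] and [24]
    Merge: [7] + [24] -> [7, 24]
  Merge: [27] + [7, 24] -> [7, 24, 27]
  Split: [6, 19, 22] -> [6] and [19, 22]
    Split: [19, 22] -> [19] and [22]
    Merge: [19] + [22] -> [19, 22]
  Merge: [6] + [19, 22] -> [6, 19, 22]
Merge: [7, 24, 27] + [6, 19, 22] -> [6, 7, 19, 22, 24, 27]

Final sorted array: [6, 7, 19, 22, 24, 27]

The merge sort proceeds by recursively splitting the array and merging sorted halves.
After all merges, the sorted array is [6, 7, 19, 22, 24, 27].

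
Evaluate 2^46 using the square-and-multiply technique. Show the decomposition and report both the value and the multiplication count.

Computing 2^46 by squaring (build up from 2^1; each line after the first costs one multiplication):

2^1 = 2
2^2 = (2^1)^2 = 2^2 = 4
2^4 = (2^2)^2 = 4^2 = 16
2^5 = 2 * 2^4 = 2 * 16 = 32
2^10 = (2^5)^2 = 32^2 = 1024
2^11 = 2 * 2^10 = 2 * 1024 = 2048
2^22 = (2^11)^2 = 2048^2 = 4194304
2^23 = 2 * 2^22 = 2 * 4194304 = 8388608
2^46 = (2^23)^2 = 8388608^2 = 70368744177664

Result: 70368744177664
Multiplications needed: 8 (8 lines after 2^1)

2^46 = 70368744177664. Using exponentiation by squaring, this requires 8 multiplications. The key idea: if the exponent is even, square the half-power; if odd, multiply by the base once.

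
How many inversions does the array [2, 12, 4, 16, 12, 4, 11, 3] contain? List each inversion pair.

Finding inversions in [2, 12, 4, 16, 12, 4, 11, 3]:

(1, 2): arr[1]=12 > arr[2]=4
(1, 5): arr[1]=12 > arr[5]=4
(1, 6): arr[1]=12 > arr[6]=11
(1, 7): arr[1]=12 > arr[7]=3
(2, 7): arr[2]=4 > arr[7]=3
(3, 4): arr[3]=16 > arr[4]=12
(3, 5): arr[3]=16 > arr[5]=4
(3, 6): arr[3]=16 > arr[6]=11
(3, 7): arr[3]=16 > arr[7]=3
(4, 5): arr[4]=12 > arr[5]=4
(4, 6): arr[4]=12 > arr[6]=11
(4, 7): arr[4]=12 > arr[7]=3
(5, 7): arr[5]=4 > arr[7]=3
(6, 7): arr[6]=11 > arr[7]=3

Total inversions: 14

The array has 14 inversion(s): (1,2), (1,5), (1,6), (1,7), (2,7), (3,4), (3,5), (3,6), (3,7), (4,5), (4,6), (4,7), (5,7), (6,7). Each pair (i,j) satisfies i < j and arr[i] > arr[j].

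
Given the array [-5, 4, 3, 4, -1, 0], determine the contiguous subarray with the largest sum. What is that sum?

Using Kadane's algorithm on [-5, 4, 3, 4, -1, 0]:

Scanning through the array:
Position 1 (value 4): max_ending_here = 4, max_so_far = 4
Position 2 (value 3): max_ending_here = 7, max_so_far = 7
Position 3 (value 4): max_ending_here = 11, max_so_far = 11
Position 4 (value -1): max_ending_here = 10, max_so_far = 11
Position 5 (value 0): max_ending_here = 10, max_so_far = 11

Maximum subarray: [4, 3, 4]
Maximum sum: 11

The maximum subarray is [4, 3, 4] with sum 11. This subarray runs from index 1 to index 3.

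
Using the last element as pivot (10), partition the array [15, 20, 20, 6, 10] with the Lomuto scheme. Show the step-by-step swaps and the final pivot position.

Lomuto partition with pivot = 10:

Initial array: [15, 20, 20, 6, 10]

arr[0]=15 > 10: no swap
arr[1]=20 > 10: no swap
arr[2]=20 > 10: no swap
arr[3]=6 <= 10: swap with position 0, array becomes [6, 20, 20, 15, 10]

Place pivot at position 1: [6, 10, 20, 15, 20]
Pivot position: 1

After partitioning with pivot 10, the array becomes [6, 10, 20, 15, 20]. The pivot is placed at index 1. All elements to the left of the pivot are <= 10, and all elements to the right are > 10.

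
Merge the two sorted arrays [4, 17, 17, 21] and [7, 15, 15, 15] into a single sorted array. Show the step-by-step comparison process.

Merging process:

Compare 4 vs 7: take 4 from left. Merged: [4]
Compare 17 vs 7: take 7 from right. Merged: [4, 7]
Compare 17 vs 15: take 15 from right. Merged: [4, 7, 15]
Compare 17 vs 15: take 15 from right. Merged: [4, 7, 15, 15]
Compare 17 vs 15: take 15 from right. Merged: [4, 7, 15, 15, 15]
Append remaining from left: [17, 17, 21]. Merged: [4, 7, 15, 15, 15, 17, 17, 21]

Final merged array: [4, 7, 15, 15, 15, 17, 17, 21]
Total comparisons: 5

The merged array is [4, 7, 15, 15, 15, 17, 17, 21], requiring 5 comparisons. The merge step runs in O(n) time where n is the total number of elements.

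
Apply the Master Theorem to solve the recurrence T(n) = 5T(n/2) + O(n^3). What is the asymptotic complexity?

Master Theorem for T(n) = 5T(n/2) + O(n^3):

a = 5, b = 2, c = 3
log_b(a) = log_2(5) = 2.3219

Case 3: c = 3 > log_2(5) = 2.3219
T(n) = O(n^3) = O(n^3)

For T(n) = 5T(n/2) + O(n^3): log_2(5) = 2.3219. This is Case 3 of the Master Theorem (c > log_b(a), work dominated by root), giving O(n^3).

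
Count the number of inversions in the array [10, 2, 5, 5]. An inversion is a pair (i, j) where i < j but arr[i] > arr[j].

Finding inversions in [10, 2, 5, 5]:

(0, 1): arr[0]=10 > arr[1]=2
(0, 2): arr[0]=10 > arr[2]=5
(0, 3): arr[0]=10 > arr[3]=5

Total inversions: 3

The array has 3 inversion(s): (0,1), (0,2), (0,3). Each pair (i,j) satisfies i < j and arr[i] > arr[j].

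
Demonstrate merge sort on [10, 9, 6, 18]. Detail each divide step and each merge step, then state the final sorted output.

Merge sort trace:

Split: [10, 9, 6, 18] -> [10, 9] and [6, 18]
  Split: [10, 9] -> [10] and [9]
  Merge: [10] + [9] -> [9, 10]
  Split: [6, 18] -> [6] and [18]
  Merge: [6] + [18] -> [6, 18]
Merge: [9, 10] + [6, 18] -> [6, 9, 10, 18]

Final sorted array: [6, 9, 10, 18]

The merge sort proceeds by recursively splitting the array and merging sorted halves.
After all merges, the sorted array is [6, 9, 10, 18].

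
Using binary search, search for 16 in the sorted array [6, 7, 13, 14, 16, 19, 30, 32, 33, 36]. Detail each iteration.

Binary search for 16 in [6, 7, 13, 14, 16, 19, 30, 32, 33, 36]:

lo=0, hi=9, mid=4, arr[mid]=16 -> Found target at index 4!

Binary search finds 16 at index 4 after 1 comparisons. The search repeatedly halves the search space by comparing with the middle element.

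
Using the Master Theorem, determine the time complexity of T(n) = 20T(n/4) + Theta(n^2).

Master Theorem for T(n) = 20T(n/4) + O(n^2):

a = 20, b = 4, c = 2
log_b(a) = log_4(20) = 2.1610

Case 1: c = 2 < log_4(20) = 2.1610
T(n) = O(n^(log_4 20))

For T(n) = 20T(n/4) + O(n^2): log_4(20) = 2.1610. This is Case 1 of the Master Theorem (c < log_b(a), work dominated by leaves), giving O(n^(log_4 20)).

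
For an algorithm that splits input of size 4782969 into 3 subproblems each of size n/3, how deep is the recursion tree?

For divide and conquer with division factor 3:

Problem sizes at each level:
Level 0: 4782969
Level 1: 1594323
Level 2: 531441
Level 3: 177147
Level 4: 59049
Level 5: 19683
Level 6: 6561
Level 7: 2187
Level 8: 729
Level 9: 243
Level 10: 81
Level 11: 27
Level 12: 9
Level 13: 3
Level 14: 1

The root is level 0 and the size-1 base case is level 14 (the tree spans levels 0 through 14, i.e. 15 levels counting the root), so the depth is the number of divisions: log_3(4782969) = 14

The recursion tree depth is log_3(4782969) = 14. At each level, the problem size is divided by 3, so it takes 14 divisions to reduce to a base case of size 1. The algorithm makes 3 recursive calls at each level.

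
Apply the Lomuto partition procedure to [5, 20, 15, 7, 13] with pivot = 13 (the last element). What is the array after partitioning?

Lomuto partition with pivot = 13:

Initial array: [5, 20, 15, 7, 13]

arr[0]=5 <= 13: swap with position 0, array becomes [5, 20, 15, 7, 13]
arr[1]=20 > 13: no swap
arr[2]=15 > 13: no swap
arr[3]=7 <= 13: swap with position 1, array becomes [5, 7, 15, 20, 13]

Place pivot at position 2: [5, 7, 13, 20, 15]
Pivot position: 2

After partitioning with pivot 13, the array becomes [5, 7, 13, 20, 15]. The pivot is placed at index 2. All elements to the left of the pivot are <= 13, and all elements to the right are > 13.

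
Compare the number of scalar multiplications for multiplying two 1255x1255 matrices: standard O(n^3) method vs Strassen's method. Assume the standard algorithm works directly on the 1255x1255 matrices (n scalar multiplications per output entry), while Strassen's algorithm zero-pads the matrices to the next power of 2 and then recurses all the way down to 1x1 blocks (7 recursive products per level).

Matrix multiplication for 1255x1255 matrices:

Strassen's algorithm requires power-of-2 dimensions. Pad 1255x1255 to 2048x2048 (next power of 2).

Standard algorithm: 1255^3 = 1976656375 multiplications
Strassen's algorithm: 7^(log2(2048)) = 7^11 = 1977326743 multiplications
Difference: 1976656375 - 1977326743 = -670368 (Strassen uses MORE here due to padding overhead — for small or just-over-power-of-2 n, padding can outweigh the per-level savings)

Standard: 1976656375 multiplications (1255^3). Strassen: 1977326743 multiplications (7^11, after padding to 2048x2048). Strassen reduces 8 recursive multiplications to 7 at each level.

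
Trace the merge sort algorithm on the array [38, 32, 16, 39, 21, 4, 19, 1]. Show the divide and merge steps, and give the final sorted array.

Merge sort trace:

Split: [38, 32, 16, 39, 21, 4, 19, 1] -> [38, 32, 16, 39] and [21, 4, 19, 1]
  Split: [38, 32, 16, 39] -> [38, 32] and [16, 39]
    Split: [38, 32] -> [38] and [32]
    Merge: [38] + [32] -> [32, 38]
    Split: [16, 39] -> [16] and [39]
    Merge: [16] + [39] -> [16, 39]
  Merge: [32, 38] + [16, 39] -> [16, 32, 38, 39]
  Split: [21, 4, 19, 1] -> [21, 4] and [19, 1]
    Split: [21, 4] -> [21] and [4]
    Merge: [21] + [4] -> [4, 21]
    Split: [19, 1] -> [19] and [1]
    Merge: [19] + [1] -> [1, 19]
  Merge: [4, 21] + [1, 19] -> [1, 4, 19, 21]
Merge: [16, 32, 38, 39] + [1, 4, 19, 21] -> [1, 4, 16, 19, 21, 32, 38, 39]

Final sorted array: [1, 4, 16, 19, 21, 32, 38, 39]

The merge sort proceeds by recursively splitting the array and merging sorted halves.
After all merges, the sorted array is [1, 4, 16, 19, 21, 32, 38, 39].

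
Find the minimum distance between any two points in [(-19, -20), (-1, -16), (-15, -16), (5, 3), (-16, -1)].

Computing all pairwise distances among 5 points:

d((-19, -20), (-1, -16)) = 18.4391
d((-19, -20), (-15, -16)) = 5.6569 <-- minimum
d((-19, -20), (5, 3)) = 33.2415
d((-19, -20), (-16, -1)) = 19.2354
d((-1, -16), (-15, -16)) = 14.0
d((-1, -16), (5, 3)) = 19.9249
d((-1, -16), (-16, -1)) = 21.2132
d((-15, -16), (5, 3)) = 27.5862
d((-15, -16), (-16, -1)) = 15.0333
d((5, 3), (-16, -1)) = 21.3776

Closest pair: (-19, -20) and (-15, -16) with distance 5.6569

The closest pair is (-19, -20) and (-15, -16) with Euclidean distance 5.6569. For 5 points, brute-force pairwise comparison is shown above. For large n, the divide-and-conquer algorithm (sort by x, recurse on halves, check the dividing strip) achieves O(n log n).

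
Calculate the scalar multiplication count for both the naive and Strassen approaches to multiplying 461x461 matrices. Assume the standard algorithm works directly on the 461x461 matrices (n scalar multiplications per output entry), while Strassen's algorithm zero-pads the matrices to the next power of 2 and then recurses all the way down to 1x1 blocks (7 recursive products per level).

Matrix multiplication for 461x461 matrices:

Strassen's algorithm requires power-of-2 dimensions. Pad 461x461 to 512x512 (next power of 2).

Standard algorithm: 461^3 = 97972181 multiplications
Strassen's algorithm: 7^(log2(512)) = 7^9 = 40353607 multiplications
Savings: 97972181 - 40353607 = 57618574 multiplications

Standard: 97972181 multiplications (461^3). Strassen: 40353607 multiplications (7^9, after padding to 512x512). Strassen reduces 8 recursive multiplications to 7 at each level.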